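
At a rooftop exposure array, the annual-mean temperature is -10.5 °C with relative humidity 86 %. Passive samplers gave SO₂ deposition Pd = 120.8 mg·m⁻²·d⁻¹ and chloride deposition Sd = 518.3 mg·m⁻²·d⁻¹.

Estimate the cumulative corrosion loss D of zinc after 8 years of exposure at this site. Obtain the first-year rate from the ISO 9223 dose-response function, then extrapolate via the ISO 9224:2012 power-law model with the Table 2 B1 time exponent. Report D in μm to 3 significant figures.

D(8) = 16.6 μm

zinc: T≤10 °C ⇒ hinge +0.038·(-10.5−10) = -0.7790
  SO₂ term: 0.0129·120.8^0.44·exp(0.046·86-0.7790) = 2.549
  Sd branch = 0.0175·Sd^0.57·e^(0.008·RH+0.085·T) = 0.503 μm/a
  sum: 2.549 + 0.503 → r_corr = 3.052 μm/a
Power-law: D(8) = r_corr · 8^0.813
  D(8) = 3.052 × 8^0.813 = 3.052 × 5.423 = 16.55 μm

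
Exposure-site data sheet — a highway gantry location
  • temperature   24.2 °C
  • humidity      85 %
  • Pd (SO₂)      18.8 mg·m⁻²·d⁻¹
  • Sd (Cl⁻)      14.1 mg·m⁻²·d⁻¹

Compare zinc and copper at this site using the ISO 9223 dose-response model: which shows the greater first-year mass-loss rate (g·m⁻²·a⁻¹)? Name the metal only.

zinc: f(T) = -0.071·(T−10) [T>10 °C] = -1.0082
  Pd branch = 0.0129·Pd^0.44·e^(0.046·RH+f) = 0.854 μm/a
  Sd branch = 0.0175·Sd^0.57·e^(0.008·RH+0.085·T) = 1.221 μm/a
  r_corr = 0.854 + 1.221 = 2.075 μm/a
  mass loss = 2.075 μm/a × 7.14 g/cm³ = 14.82 g·m⁻²·a⁻¹
copper: temperature factor f = -0.080·(14.2) = -1.1360
  Pd branch = 0.0053·Pd^0.26·e^(0.059·RH+f) = 0.5498 μm/a
  Sd branch = 0.01025·Sd^0.27·e^(0.036·RH+0.049·T) = 1.462 μm/a
  r_corr = 0.5498 + 1.462 = 2.012 μm/a
  mass loss = 2.012 μm/a × 8.96 g/cm³ = 18.03 g·m⁻²·a⁻¹
Ordering by g·m⁻²·a⁻¹: copper (18) > zinc (14.8)

copper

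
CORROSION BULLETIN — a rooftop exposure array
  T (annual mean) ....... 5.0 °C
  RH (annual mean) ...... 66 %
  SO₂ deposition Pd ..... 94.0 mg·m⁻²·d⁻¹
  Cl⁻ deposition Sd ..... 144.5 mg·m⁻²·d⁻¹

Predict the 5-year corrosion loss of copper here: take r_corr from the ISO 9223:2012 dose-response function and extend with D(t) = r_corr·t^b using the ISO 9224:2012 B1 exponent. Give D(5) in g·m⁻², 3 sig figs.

copper: T≤10 °C ⇒ hinge +0.126·(5.0−10) = -0.6300
  Pd branch = 0.0053·Pd^0.26·e^(0.059·RH+f) = 0.4517 μm/a
  Sd branch = 0.01025·Sd^0.27·e^(0.036·RH+0.049·T) = 0.5397 μm/a
  sum: 0.4517 + 0.5397 → r_corr = 0.9914 μm/a
Long-term exponent b (ISO 9224 Table 2, B1) = 0.667
  D(5) = 0.9914 × 5^0.667 = 0.9914 × 2.926 = 2.9 μm
  Mass loss = 2.9 μm × 8.96 g/cm³ = 25.99 g·m⁻²

D(5) = 26.0 g·m⁻²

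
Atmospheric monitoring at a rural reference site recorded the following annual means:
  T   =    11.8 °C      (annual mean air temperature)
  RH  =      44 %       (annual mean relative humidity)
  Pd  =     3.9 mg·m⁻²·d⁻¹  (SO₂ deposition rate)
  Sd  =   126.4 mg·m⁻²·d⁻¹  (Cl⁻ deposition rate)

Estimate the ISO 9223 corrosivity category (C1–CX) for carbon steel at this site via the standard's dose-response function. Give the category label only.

C2

carbon steel: f(T) = -0.054·(T−10) [T>10 °C] = -0.0972
  Pd branch = 1.77·Pd^0.52·e^(0.02·RH+f) = 7.858 μm/a
  Sd branch = 0.102·Sd^0.62·e^(0.033·RH+0.04·T) = 14.04 μm/a
  sum: 7.858 + 14.04 → r_corr = 21.89 μm/a
ISO 9223 Table 2 (carbon steel): 1.3 < 21.9 ≤ 25 μm/a ⇒ C2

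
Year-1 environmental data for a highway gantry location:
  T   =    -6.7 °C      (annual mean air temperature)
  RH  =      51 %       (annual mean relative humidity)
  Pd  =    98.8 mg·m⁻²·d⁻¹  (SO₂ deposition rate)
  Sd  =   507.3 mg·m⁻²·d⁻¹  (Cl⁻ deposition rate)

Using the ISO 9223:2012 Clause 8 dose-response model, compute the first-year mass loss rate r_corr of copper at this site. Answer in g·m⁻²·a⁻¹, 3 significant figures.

copper: f(T) = +0.126·(T−10) [T≤10 °C] = -2.1042
  Pd branch = 0.0053·Pd^0.26·e^(0.059·RH+f) = 0.04324 μm/a
  Sd branch = 0.01025·Sd^0.27·e^(0.036·RH+0.049·T) = 0.2488 μm/a
  r_corr = 0.04324 + 0.2488 = 0.2921 μm/a
Convert to mass loss: 0.2921 μm/a × 8.96 g/cm³ = 2.617 g·m⁻²·a⁻¹

r_corr = 2.62 g·m⁻²·a⁻¹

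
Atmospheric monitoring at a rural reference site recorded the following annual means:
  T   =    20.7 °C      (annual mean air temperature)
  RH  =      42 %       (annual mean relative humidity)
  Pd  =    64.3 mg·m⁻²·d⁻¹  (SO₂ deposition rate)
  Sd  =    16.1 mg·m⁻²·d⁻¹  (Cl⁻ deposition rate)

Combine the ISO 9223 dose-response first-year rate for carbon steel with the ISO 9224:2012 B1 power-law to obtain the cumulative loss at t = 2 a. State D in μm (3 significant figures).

carbon steel: T>10 °C ⇒ hinge -0.054·(20.7−10) = -0.5778
  Pd branch = 1.77·Pd^0.52·e^(0.02·RH+f) = 20.05 μm/a
  Cl⁻ term: 0.102·16.1^0.62·exp(0.033·42+0.04·20.7) = 5.228
  r_corr = 20.05 + 5.228 = 25.28 μm/a
ISO 9224: D(t) = r_corr · t^b with b = 0.523 (carbon steel, B1)
  D(2) = 25.28 × 2^0.523 = 25.28 × 1.437 = 36.32 μm

D(2) = 36.3 μm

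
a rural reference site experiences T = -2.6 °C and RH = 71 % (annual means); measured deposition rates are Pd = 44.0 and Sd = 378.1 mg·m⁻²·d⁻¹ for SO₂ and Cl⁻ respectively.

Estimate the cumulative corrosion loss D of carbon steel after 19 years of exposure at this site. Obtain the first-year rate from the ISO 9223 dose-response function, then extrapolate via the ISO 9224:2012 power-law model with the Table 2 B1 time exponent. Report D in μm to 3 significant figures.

D(19) = 214 μm

carbon steel: temperature factor f = +0.150·(-12.6) = -1.8900
  SO₂ term: 1.77·44.0^0.52·exp(0.02·71-1.8900) = 7.915
  Cl⁻ term: 0.102·378.1^0.62·exp(0.033·71+0.04·-2.6) = 37.94
  sum: 7.915 + 37.94 → r_corr = 45.86 μm/a
Long-term exponent b (ISO 9224 Table 2, B1) = 0.523
  D(19) = 45.86 × 19^0.523 = 45.86 × 4.664 = 213.9 μm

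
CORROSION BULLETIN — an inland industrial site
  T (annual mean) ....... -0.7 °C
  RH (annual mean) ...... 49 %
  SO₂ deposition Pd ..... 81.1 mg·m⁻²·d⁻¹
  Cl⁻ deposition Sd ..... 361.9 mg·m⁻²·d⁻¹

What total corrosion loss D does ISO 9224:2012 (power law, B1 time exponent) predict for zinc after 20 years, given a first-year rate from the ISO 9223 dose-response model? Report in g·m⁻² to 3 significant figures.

zinc: temperature factor f = +0.038·(-10.7) = -0.4066
  SO₂ term: 0.0129·81.1^0.44·exp(0.046·49-0.4066) = 0.5661
  Cl⁻ term: 0.0175·361.9^0.57·exp(0.008·49+0.085·-0.7) = 0.7012
  r_corr = 0.5661 + 0.7012 = 1.267 μm/a
ISO 9224: D(t) = r_corr · t^b with b = 0.813 (zinc, B1)
  D(20) = 1.267 × 20^0.813 = 1.267 × 11.42 = 14.47 μm
  Mass loss = 14.47 μm × 7.14 g/cm³ = 103.3 g·m⁻²

D(20) = 103 g·m⁻²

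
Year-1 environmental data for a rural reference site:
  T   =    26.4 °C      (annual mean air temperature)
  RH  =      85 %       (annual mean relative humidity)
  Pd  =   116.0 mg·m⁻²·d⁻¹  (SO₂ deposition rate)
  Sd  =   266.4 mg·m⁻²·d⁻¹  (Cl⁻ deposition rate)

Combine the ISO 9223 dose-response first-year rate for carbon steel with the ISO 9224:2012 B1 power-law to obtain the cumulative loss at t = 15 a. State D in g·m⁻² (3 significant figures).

carbon steel: temperature factor f = -0.054·(16.4) = -0.8856
  Pd branch = 1.77·Pd^0.52·e^(0.02·RH+f) = 47.33 μm/a
  Cl⁻ term: 0.102·266.4^0.62·exp(0.033·85+0.04·26.4) = 154.6
  sum: 47.33 + 154.6 → r_corr = 201.9 μm/a
Power-law: D(15) = r_corr · 15^0.523
  D(15) = 201.9 × 15^0.523 = 201.9 × 4.122 = 832.4 μm
  Mass loss = 832.4 μm × 7.85 g/cm³ = 6534 g·m⁻²

D(15) = 6.53e+03 g·m⁻²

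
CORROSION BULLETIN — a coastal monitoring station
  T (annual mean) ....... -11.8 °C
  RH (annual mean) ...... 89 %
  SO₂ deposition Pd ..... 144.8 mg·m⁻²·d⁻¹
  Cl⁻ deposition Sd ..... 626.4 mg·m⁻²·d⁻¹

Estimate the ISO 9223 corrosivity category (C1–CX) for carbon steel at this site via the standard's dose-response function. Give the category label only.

C4

carbon steel: temperature factor f = +0.150·(-21.8) = -3.2700
  SO₂ term: 1.77·144.8^0.52·exp(0.02·89-3.2700) = 5.302
  Cl⁻ term: 0.102·626.4^0.62·exp(0.033·89+0.04·-11.8) = 65.04
  sum: 5.302 + 65.04 → r_corr = 70.34 μm/a
Category bounds: 50…80 μm/a bracket r_corr ⇒ C4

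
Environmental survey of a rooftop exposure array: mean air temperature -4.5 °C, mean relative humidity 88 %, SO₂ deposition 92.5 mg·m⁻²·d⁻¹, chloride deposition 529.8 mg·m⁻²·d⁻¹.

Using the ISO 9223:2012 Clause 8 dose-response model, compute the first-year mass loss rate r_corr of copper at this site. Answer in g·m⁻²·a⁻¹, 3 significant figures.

r_corr = 14.0 g·m⁻²·a⁻¹

copper: f(T) = +0.126·(T−10) [T≤10 °C] = -1.8270
  Pd branch = 0.0053·Pd^0.26·e^(0.059·RH+f) = 0.4976 μm/a
  Sd branch = 0.01025·Sd^0.27·e^(0.036·RH+0.049·T) = 1.062 μm/a
  r_corr = 0.4976 + 1.062 = 1.56 μm/a
Convert to mass loss: 1.56 μm/a × 8.96 g/cm³ = 13.98 g·m⁻²·a⁻¹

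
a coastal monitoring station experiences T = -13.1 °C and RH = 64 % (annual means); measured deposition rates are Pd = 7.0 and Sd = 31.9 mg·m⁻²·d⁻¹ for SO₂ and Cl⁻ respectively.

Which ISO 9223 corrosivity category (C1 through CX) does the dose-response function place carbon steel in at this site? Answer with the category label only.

C2

carbon steel: f(T) = +0.150·(T−10) [T≤10 °C] = -3.4650
  Pd branch = 1.77·Pd^0.52·e^(0.02·RH+f) = 0.5476 μm/a
  Cl⁻ term: 0.102·31.9^0.62·exp(0.033·64+0.04·-13.1) = 4.272
  r_corr = 0.5476 + 4.272 = 4.819 μm/a
Category bounds: 1.3…25 μm/a bracket r_corr ⇒ C2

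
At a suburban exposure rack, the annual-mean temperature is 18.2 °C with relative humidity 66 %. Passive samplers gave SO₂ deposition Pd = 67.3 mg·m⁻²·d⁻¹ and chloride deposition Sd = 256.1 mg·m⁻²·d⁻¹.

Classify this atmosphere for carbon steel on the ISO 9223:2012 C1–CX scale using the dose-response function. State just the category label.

carbon steel: temperature factor f = -0.054·(8.2) = -0.4428
  Pd branch = 1.77·Pd^0.52·e^(0.02·RH+f) = 37.98 μm/a
  Sd branch = 0.102·Sd^0.62·e^(0.033·RH+0.04·T) = 58.06 μm/a
  r_corr = 37.98 + 58.06 = 96.04 μm/a
Category bounds: 80…200 μm/a bracket r_corr ⇒ C5

C5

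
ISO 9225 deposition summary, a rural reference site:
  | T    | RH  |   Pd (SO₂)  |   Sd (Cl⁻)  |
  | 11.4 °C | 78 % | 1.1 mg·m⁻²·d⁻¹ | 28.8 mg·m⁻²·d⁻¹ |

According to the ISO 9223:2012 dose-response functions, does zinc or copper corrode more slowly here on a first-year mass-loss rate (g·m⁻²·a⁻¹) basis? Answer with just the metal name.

zinc

zinc: f(T) = -0.071·(T−10) [T>10 °C] = -0.0994
  sulphur-dioxide contribution → 0.4404 μm/a
  chloride contribution → 0.5844 μm/a
  ⇒ r_corr(zinc) = 1.025 μm/a
  mass loss = 1.025 μm/a × 7.14 g/cm³ = 7.317 g·m⁻²·a⁻¹
copper: temperature factor f = -0.080·(1.4) = -0.1120
  sulphur-dioxide contribution → 0.4842 μm/a
  chloride contribution → 0.736 μm/a
  ⇒ r_corr(copper) = 1.22 μm/a
  mass loss = 1.22 μm/a × 8.96 g/cm³ = 10.93 g·m⁻²·a⁻¹
Ordering by g·m⁻²·a⁻¹: copper (10.9) > zinc (7.32)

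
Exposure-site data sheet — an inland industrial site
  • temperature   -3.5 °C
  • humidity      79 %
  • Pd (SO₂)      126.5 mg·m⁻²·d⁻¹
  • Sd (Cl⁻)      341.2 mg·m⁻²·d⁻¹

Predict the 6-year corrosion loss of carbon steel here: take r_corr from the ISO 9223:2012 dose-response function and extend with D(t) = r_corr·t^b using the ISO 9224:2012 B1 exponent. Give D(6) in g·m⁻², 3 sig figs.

carbon steel: f(T) = +0.150·(T−10) [T≤10 °C] = -2.0250
  Pd branch = 1.77·Pd^0.52·e^(0.02·RH+f) = 14.05 μm/a
  Cl⁻ term: 0.102·341.2^0.62·exp(0.033·79+0.04·-3.5) = 44.72
  sum: 14.05 + 44.72 → r_corr = 58.77 μm/a
Long-term exponent b (ISO 9224 Table 2, B1) = 0.523
  D(6) = 58.77 × 6^0.523 = 58.77 × 2.553 = 150 μm
  Mass loss = 150 μm × 7.85 g/cm³ = 1178 g·m⁻²

D(6) = 1.18e+03 g·m⁻²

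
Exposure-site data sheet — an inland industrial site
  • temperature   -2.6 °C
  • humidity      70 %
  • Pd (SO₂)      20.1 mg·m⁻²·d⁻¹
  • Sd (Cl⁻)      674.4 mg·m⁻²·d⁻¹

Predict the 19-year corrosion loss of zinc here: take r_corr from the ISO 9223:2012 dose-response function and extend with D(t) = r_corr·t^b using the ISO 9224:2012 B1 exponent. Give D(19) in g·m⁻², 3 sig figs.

D(19) = 137 g·m⁻²

zinc: T≤10 °C ⇒ hinge +0.038·(-2.6−10) = -0.4788
  Pd branch = 0.0129·Pd^0.44·e^(0.046·RH+f) = 0.749 μm/a
  Cl⁻ term: 0.0175·674.4^0.57·exp(0.008·70+0.085·-2.6) = 1.006
  sum: 0.749 + 1.006 → r_corr = 1.755 μm/a
Power-law: D(19) = r_corr · 19^0.813
  D(19) = 1.755 × 19^0.813 = 1.755 × 10.96 = 19.23 μm
  Mass loss = 19.23 μm × 7.14 g/cm³ = 137.3 g·m⁻²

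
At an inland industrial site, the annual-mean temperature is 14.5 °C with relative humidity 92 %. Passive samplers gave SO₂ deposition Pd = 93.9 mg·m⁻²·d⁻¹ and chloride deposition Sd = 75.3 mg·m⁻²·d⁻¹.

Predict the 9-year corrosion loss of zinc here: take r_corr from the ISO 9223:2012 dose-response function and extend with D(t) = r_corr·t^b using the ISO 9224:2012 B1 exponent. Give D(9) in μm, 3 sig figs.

D(9) = 37.2 μm

zinc: temperature factor f = -0.071·(4.5) = -0.3195
  Pd branch = 0.0129·Pd^0.44·e^(0.046·RH+f) = 4.761 μm/a
  Sd branch = 0.0175·Sd^0.57·e^(0.008·RH+0.085·T) = 1.471 μm/a
  sum: 4.761 + 1.471 → r_corr = 6.233 μm/a
ISO 9224: D(t) = r_corr · t^b with b = 0.813 (zinc, B1)
  D(9) = 6.233 × 9^0.813 = 6.233 × 5.968 = 37.19 μm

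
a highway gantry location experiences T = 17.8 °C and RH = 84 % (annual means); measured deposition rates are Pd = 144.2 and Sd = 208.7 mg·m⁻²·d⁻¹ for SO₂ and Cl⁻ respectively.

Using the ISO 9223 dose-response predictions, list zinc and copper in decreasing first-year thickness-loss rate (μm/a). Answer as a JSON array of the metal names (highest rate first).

["zinc", "copper"]

zinc: temperature factor f = -0.071·(7.8) = -0.5538
  SO₂ term: 0.0129·144.2^0.44·exp(0.046·84-0.5538) = 3.149
  Cl⁻ term: 0.0175·208.7^0.57·exp(0.008·84+0.085·17.8) = 3.267
  sum: 3.149 + 3.267 → r_corr = 6.415 μm/a
copper: f(T) = -0.080·(T−10) [T>10 °C] = -0.6240
  SO₂ term: 0.0053·144.2^0.26·exp(0.059·84-0.6240) = 1.469
  Sd branch = 0.01025·Sd^0.27·e^(0.036·RH+0.049·T) = 2.134 μm/a
  r_corr = 1.469 + 2.134 = 3.602 μm/a
Ordering by μm/a: zinc (6.42) > copper (3.6)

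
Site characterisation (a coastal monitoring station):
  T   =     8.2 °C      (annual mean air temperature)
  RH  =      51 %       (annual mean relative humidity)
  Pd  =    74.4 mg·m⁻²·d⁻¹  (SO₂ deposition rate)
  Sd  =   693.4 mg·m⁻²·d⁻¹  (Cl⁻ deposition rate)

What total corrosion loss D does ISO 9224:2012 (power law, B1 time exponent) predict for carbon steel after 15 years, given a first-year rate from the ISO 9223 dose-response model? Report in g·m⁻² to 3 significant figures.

D(15) = 2.56e+03 g·m⁻²

carbon steel: f(T) = +0.150·(T−10) [T≤10 °C] = -0.2700
  Pd branch = 1.77·Pd^0.52·e^(0.02·RH+f) = 35.23 μm/a
  Cl⁻ term: 0.102·693.4^0.62·exp(0.033·51+0.04·8.2) = 43.99
  r_corr = 35.23 + 43.99 = 79.22 μm/a
Power-law: D(15) = r_corr · 15^0.523
  D(15) = 79.22 × 15^0.523 = 79.22 × 4.122 = 326.5 μm
  Mass loss = 326.5 μm × 7.85 g/cm³ = 2563 g·m⁻²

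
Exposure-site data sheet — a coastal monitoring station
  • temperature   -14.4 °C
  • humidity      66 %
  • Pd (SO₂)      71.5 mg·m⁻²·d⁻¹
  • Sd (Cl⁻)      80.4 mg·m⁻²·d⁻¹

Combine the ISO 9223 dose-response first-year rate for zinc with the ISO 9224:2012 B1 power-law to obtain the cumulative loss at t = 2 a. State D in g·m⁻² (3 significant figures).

zinc: T≤10 °C ⇒ hinge +0.038·(-14.4−10) = -0.9272
  Pd branch = 0.0129·Pd^0.44·e^(0.046·RH+f) = 0.6955 μm/a
  Sd branch = 0.0175·Sd^0.57·e^(0.008·RH+0.085·T) = 0.1064 μm/a
  sum: 0.6955 + 0.1064 → r_corr = 0.8019 μm/a
ISO 9224: D(t) = r_corr · t^b with b = 0.813 (zinc, B1)
  D(2) = 0.8019 × 2^0.813 = 0.8019 × 1.757 = 1.409 μm
  Mass loss = 1.409 μm × 7.14 g/cm³ = 10.06 g·m⁻²

D(2) = 10.1 g·m⁻²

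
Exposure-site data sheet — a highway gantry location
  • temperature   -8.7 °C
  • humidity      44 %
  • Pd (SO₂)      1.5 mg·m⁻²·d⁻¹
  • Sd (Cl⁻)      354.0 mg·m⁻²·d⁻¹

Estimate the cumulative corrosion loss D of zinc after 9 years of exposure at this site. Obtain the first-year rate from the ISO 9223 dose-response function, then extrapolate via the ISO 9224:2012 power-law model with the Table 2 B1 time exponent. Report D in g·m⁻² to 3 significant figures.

D(9) = 16.8 g·m⁻²

zinc: temperature factor f = +0.038·(-18.7) = -0.7106
  sulphur-dioxide contribution → 0.05734 μm/a
  chloride contribution → 0.337 μm/a
  total first-year rate 0.3944 μm/a
ISO 9224: D(t) = r_corr · t^b with b = 0.813 (zinc, B1)
  D(9) = 0.3944 × 9^0.813 = 0.3944 × 5.968 = 2.354 μm
  Mass loss = 2.354 μm × 7.14 g/cm³ = 16.8 g·m⁻²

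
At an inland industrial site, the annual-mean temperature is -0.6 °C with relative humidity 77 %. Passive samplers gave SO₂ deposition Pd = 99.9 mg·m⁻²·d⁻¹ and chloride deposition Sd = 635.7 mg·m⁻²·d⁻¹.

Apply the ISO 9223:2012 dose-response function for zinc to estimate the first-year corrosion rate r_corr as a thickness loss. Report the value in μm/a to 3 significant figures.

zinc: T≤10 °C ⇒ hinge +0.038·(-0.6−10) = -0.4028
  SO₂ term: 0.0129·99.9^0.44·exp(0.046·77-0.4028) = 2.258
  Sd branch = 0.0175·Sd^0.57·e^(0.008·RH+0.085·T) = 1.22 μm/a
  sum: 2.258 + 1.22 → r_corr = 3.478 μm/a

r_corr = 3.48 μm/a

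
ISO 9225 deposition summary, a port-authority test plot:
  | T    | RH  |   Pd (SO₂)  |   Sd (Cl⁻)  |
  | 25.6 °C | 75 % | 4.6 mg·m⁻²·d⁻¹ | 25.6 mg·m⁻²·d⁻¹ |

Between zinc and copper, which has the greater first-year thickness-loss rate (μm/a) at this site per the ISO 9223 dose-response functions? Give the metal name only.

zinc

zinc: f(T) = -0.071·(T−10) [T>10 °C] = -1.1076
  sulphur-dioxide contribution → 0.2627 μm/a
  chloride contribution → 1.784 μm/a
  ⇒ r_corr(zinc) = 2.046 μm/a
copper: f(T) = -0.080·(T−10) [T>10 °C] = -1.2480
  sulphur-dioxide contribution → 0.1889 μm/a
  chloride contribution → 1.283 μm/a
  total first-year rate 1.472 μm/a
Ordering by μm/a: zinc (2.05) > copper (1.47)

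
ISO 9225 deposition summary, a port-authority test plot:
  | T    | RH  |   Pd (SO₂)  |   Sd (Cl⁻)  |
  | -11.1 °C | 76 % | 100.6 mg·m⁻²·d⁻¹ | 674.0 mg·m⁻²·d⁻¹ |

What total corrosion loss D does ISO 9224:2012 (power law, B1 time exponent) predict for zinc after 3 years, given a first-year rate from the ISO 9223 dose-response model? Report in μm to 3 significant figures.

D(3) = 4.80 μm

zinc: T≤10 °C ⇒ hinge +0.038·(-11.1−10) = -0.8018
  SO₂ term: 0.0129·100.6^0.44·exp(0.046·76-0.8018) = 1.451
  Cl⁻ term: 0.0175·674.0^0.57·exp(0.008·76+0.085·-11.1) = 0.5125
  r_corr = 1.451 + 0.5125 = 1.964 μm/a
ISO 9224: D(t) = r_corr · t^b with b = 0.813 (zinc, B1)
  D(3) = 1.964 × 3^0.813 = 1.964 × 2.443 = 4.798 μm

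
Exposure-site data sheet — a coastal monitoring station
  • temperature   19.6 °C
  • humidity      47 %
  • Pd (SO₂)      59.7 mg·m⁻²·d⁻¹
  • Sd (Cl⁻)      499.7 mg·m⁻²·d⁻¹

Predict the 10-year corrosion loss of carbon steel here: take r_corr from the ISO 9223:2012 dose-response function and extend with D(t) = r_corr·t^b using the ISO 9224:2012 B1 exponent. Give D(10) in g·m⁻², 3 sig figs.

D(10) = 1.89e+03 g·m⁻²

carbon steel: T>10 °C ⇒ hinge -0.054·(19.6−10) = -0.5184
  sulphur-dioxide contribution → 22.62 μm/a
  chloride contribution → 49.65 μm/a
  ⇒ r_corr(carbon steel) = 72.27 μm/a
Long-term exponent b (ISO 9224 Table 2, B1) = 0.523
  D(10) = 72.27 × 10^0.523 = 72.27 × 3.334 = 241 μm
  Mass loss = 241 μm × 7.85 g/cm³ = 1892 g·m⁻²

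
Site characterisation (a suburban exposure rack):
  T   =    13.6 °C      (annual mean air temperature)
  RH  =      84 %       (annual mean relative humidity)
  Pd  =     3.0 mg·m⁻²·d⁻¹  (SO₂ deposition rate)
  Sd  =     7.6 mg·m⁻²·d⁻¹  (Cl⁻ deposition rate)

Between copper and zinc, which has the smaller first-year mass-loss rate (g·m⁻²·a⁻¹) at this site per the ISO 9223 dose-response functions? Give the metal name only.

copper: f(T) = -0.080·(T−10) [T>10 °C] = -0.2880
  sulphur-dioxide contribution → 0.751 μm/a
  chloride contribution → 0.71 μm/a
  ⇒ r_corr(copper) = 1.461 μm/a
  mass loss = 1.461 μm/a × 8.96 g/cm³ = 13.09 g·m⁻²·a⁻¹
zinc: f(T) = -0.071·(T−10) [T>10 °C] = -0.2556
  sulphur-dioxide contribution → 0.772 μm/a
  chloride contribution → 0.3459 μm/a
  total first-year rate 1.118 μm/a
  mass loss = 1.118 μm/a × 7.14 g/cm³ = 7.982 g·m⁻²·a⁻¹
Ordering by g·m⁻²·a⁻¹: copper (13.1) > zinc (7.98)

zinc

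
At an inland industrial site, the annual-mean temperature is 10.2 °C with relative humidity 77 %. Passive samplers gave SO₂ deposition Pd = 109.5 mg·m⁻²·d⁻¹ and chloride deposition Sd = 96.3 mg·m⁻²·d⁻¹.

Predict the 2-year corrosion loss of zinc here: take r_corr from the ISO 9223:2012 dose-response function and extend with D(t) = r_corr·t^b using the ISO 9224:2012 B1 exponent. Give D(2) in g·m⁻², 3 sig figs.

zinc: temperature factor f = -0.071·(0.2) = -0.0142
  Pd branch = 0.0129·Pd^0.44·e^(0.046·RH+f) = 3.468 μm/a
  Sd branch = 0.0175·Sd^0.57·e^(0.008·RH+0.085·T) = 1.042 μm/a
  r_corr = 3.468 + 1.042 = 4.509 μm/a
Power-law: D(2) = r_corr · 2^0.813
  D(2) = 4.509 × 2^0.813 = 4.509 × 1.757 = 7.922 μm
  Mass loss = 7.922 μm × 7.14 g/cm³ = 56.57 g·m⁻²

D(2) = 56.6 g·m⁻²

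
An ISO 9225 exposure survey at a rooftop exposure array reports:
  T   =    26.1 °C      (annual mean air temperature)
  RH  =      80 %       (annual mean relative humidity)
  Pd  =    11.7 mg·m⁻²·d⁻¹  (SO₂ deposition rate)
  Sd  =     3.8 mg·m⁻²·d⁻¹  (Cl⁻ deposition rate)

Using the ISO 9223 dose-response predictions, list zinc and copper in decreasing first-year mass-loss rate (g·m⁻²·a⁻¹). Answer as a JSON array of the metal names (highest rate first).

zinc: f(T) = -0.071·(T−10) [T>10 °C] = -1.1431
  sulphur-dioxide contribution → 0.4812 μm/a
  chloride contribution → 0.653 μm/a
  total first-year rate 1.134 μm/a
  mass loss = 1.134 μm/a × 7.14 g/cm³ = 8.099 g·m⁻²·a⁻¹
copper: T>10 °C ⇒ hinge -0.080·(26.1−10) = -1.2880
  sulphur-dioxide contribution → 0.3108 μm/a
  chloride contribution → 0.9407 μm/a
  total first-year rate 1.252 μm/a
  mass loss = 1.252 μm/a × 8.96 g/cm³ = 11.21 g·m⁻²·a⁻¹
Ordering by g·m⁻²·a⁻¹: copper (11.2) > zinc (8.1)

["copper", "zinc"]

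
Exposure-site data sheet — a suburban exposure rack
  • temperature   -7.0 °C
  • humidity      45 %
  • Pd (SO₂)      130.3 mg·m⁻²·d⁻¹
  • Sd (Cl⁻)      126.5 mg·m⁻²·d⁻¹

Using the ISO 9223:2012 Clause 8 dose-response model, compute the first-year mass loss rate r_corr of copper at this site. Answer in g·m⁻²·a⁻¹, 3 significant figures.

r_corr = 1.50 g·m⁻²·a⁻¹

copper: T≤10 °C ⇒ hinge +0.126·(-7.0−10) = -2.1420
  SO₂ term: 0.0053·130.3^0.26·exp(0.059·45-2.1420) = 0.0314
  Cl⁻ term: 0.01025·126.5^0.27·exp(0.036·45+0.049·-7.0) = 0.1358
  sum: 0.0314 + 0.1358 → r_corr = 0.1672 μm/a
Convert to mass loss: 0.1672 μm/a × 8.96 g/cm³ = 1.498 g·m⁻²·a⁻¹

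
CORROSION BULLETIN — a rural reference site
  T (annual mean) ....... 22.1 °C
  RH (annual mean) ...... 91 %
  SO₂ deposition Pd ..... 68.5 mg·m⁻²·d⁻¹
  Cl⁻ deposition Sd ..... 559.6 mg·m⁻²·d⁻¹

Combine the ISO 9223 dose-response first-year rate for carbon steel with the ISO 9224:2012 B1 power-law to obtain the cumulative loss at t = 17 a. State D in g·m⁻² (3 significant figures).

D(17) = 1.05e+04 g·m⁻²

carbon steel: f(T) = -0.054·(T−10) [T>10 °C] = -0.6534
  sulphur-dioxide contribution → 51.19 μm/a
  chloride contribution → 251.4 μm/a
  total first-year rate 302.6 μm/a
Long-term exponent b (ISO 9224 Table 2, B1) = 0.523
  D(17) = 302.6 × 17^0.523 = 302.6 × 4.401 = 1332 μm
  Mass loss = 1332 μm × 7.85 g/cm³ = 1.045e+04 g·m⁻²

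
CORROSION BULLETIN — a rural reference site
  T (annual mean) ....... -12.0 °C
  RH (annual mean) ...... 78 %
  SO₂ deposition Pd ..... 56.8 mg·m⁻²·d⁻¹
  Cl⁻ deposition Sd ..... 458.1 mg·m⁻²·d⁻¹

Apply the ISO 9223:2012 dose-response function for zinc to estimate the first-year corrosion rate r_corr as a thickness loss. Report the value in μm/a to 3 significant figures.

zinc: T≤10 °C ⇒ hinge +0.038·(-12.0−10) = -0.8360
  sulphur-dioxide contribution → 1.196 μm/a
  chloride contribution → 0.3871 μm/a
  total first-year rate 1.583 μm/a

r_corr = 1.58 μm/a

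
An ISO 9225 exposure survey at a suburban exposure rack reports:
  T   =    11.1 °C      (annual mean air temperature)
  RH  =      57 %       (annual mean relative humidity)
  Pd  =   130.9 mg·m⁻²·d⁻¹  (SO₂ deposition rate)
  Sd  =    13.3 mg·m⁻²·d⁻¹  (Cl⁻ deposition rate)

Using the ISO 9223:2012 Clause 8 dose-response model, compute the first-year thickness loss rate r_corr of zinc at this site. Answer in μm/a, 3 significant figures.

zinc: f(T) = -0.071·(T−10) [T>10 °C] = -0.0781
  SO₂ term: 0.0129·130.9^0.44·exp(0.046·57-0.0781) = 1.402
  Sd branch = 0.0175·Sd^0.57·e^(0.008·RH+0.085·T) = 0.31 μm/a
  sum: 1.402 + 0.31 → r_corr = 1.712 μm/a

r_corr = 1.71 μm/a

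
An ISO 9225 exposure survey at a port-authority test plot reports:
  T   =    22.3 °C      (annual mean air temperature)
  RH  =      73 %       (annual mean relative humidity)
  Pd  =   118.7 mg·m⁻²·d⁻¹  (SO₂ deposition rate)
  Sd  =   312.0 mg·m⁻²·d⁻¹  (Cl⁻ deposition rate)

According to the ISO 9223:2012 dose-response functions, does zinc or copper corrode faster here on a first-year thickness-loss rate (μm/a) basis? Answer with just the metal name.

zinc

zinc: T>10 °C ⇒ hinge -0.071·(22.3−10) = -0.8733
  sulphur-dioxide contribution → 1.266 μm/a
  chloride contribution → 5.515 μm/a
  total first-year rate 6.781 μm/a
copper: f(T) = -0.080·(T−10) [T>10 °C] = -0.9840
  sulphur-dioxide contribution → 0.5091 μm/a
  chloride contribution → 1.995 μm/a
  ⇒ r_corr(copper) = 2.504 μm/a
Ordering by μm/a: zinc (6.78) > copper (2.5)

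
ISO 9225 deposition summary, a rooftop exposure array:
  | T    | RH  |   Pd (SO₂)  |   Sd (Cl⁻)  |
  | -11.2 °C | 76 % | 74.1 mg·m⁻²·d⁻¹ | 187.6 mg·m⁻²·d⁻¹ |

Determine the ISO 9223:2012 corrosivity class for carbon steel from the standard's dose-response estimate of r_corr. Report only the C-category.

C2

carbon steel: temperature factor f = +0.150·(-21.2) = -3.1800
  SO₂ term: 1.77·74.1^0.52·exp(0.02·76-3.1800) = 3.158
  Cl⁻ term: 0.102·187.6^0.62·exp(0.033·76+0.04·-11.2) = 20.54
  r_corr = 3.158 + 20.54 = 23.7 μm/a
Category bounds: 1.3…25 μm/a bracket r_corr ⇒ C2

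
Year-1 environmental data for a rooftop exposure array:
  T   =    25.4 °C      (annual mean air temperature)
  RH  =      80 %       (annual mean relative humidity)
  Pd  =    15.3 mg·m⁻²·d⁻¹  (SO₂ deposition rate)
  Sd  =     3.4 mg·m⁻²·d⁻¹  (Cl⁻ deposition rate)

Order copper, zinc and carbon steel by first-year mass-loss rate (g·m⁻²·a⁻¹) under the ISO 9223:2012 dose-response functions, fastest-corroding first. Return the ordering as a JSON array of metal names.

copper: f(T) = -0.080·(T−10) [T>10 °C] = -1.2320
  Pd branch = 0.0053·Pd^0.26·e^(0.059·RH+f) = 0.3525 μm/a
  Cl⁻ term: 0.01025·3.4^0.27·exp(0.036·80+0.049·25.4) = 0.8821
  r_corr = 0.3525 + 0.8821 = 1.235 μm/a
  mass loss = 1.235 μm/a × 8.96 g/cm³ = 11.06 g·m⁻²·a⁻¹
zinc: temperature factor f = -0.071·(15.4) = -1.0934
  SO₂ term: 0.0129·15.3^0.44·exp(0.046·80-1.0934) = 0.5691
  Cl⁻ term: 0.0175·3.4^0.57·exp(0.008·80+0.085·25.4) = 0.5775
  r_corr = 0.5691 + 0.5775 = 1.147 μm/a
  mass loss = 1.147 μm/a × 7.14 g/cm³ = 8.187 g·m⁻²·a⁻¹
carbon steel: T>10 °C ⇒ hinge -0.054·(25.4−10) = -0.8316
  Pd branch = 1.77·Pd^0.52·e^(0.02·RH+f) = 15.77 μm/a
  Sd branch = 0.102·Sd^0.62·e^(0.033·RH+0.04·T) = 8.431 μm/a
  sum: 15.77 + 8.431 → r_corr = 24.2 μm/a
  mass loss = 24.2 μm/a × 7.85 g/cm³ = 190 g·m⁻²·a⁻¹
Ordering by g·m⁻²·a⁻¹: carbon steel (190) > copper (11.1) > zinc (8.19)

["carbon steel", "copper", "zinc"]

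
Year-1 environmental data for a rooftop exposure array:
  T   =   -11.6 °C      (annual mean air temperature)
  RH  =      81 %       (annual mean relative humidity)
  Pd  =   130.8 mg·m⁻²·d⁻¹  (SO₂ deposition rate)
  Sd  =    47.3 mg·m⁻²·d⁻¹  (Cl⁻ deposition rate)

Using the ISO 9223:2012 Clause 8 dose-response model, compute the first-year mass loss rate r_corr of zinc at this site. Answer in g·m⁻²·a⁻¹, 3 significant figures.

r_corr = 15.2 g·m⁻²·a⁻¹

zinc: f(T) = +0.038·(T−10) [T≤10 °C] = -0.8208
  sulphur-dioxide contribution → 2.012 μm/a
  chloride contribution → 0.1124 μm/a
  total first-year rate 2.124 μm/a
Convert to mass loss: 2.124 μm/a × 7.14 g/cm³ = 15.17 g·m⁻²·a⁻¹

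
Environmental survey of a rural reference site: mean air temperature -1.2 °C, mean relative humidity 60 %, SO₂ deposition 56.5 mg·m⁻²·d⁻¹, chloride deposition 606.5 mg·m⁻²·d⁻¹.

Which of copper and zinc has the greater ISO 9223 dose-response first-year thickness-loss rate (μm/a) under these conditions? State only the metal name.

copper: T≤10 °C ⇒ hinge +0.126·(-1.2−10) = -1.4112
  Pd branch = 0.0053·Pd^0.26·e^(0.059·RH+f) = 0.1272 μm/a
  Sd branch = 0.01025·Sd^0.27·e^(0.036·RH+0.049·T) = 0.4727 μm/a
  r_corr = 0.1272 + 0.4727 = 0.5999 μm/a
zinc: T≤10 °C ⇒ hinge +0.038·(-1.2−10) = -0.4256
  SO₂ term: 0.0129·56.5^0.44·exp(0.046·60-0.4256) = 0.7858
  Cl⁻ term: 0.0175·606.5^0.57·exp(0.008·60+0.085·-1.2) = 0.985
  sum: 0.7858 + 0.985 → r_corr = 1.771 μm/a
Ordering by μm/a: zinc (1.77) > copper (0.6)

zinc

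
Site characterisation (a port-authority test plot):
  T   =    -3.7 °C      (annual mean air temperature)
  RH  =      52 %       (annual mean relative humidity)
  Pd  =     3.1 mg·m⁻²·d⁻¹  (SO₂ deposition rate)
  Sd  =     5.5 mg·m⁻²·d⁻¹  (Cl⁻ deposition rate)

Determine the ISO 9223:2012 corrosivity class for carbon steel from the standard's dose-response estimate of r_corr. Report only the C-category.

C2

carbon steel: f(T) = +0.150·(T−10) [T≤10 °C] = -2.0550
  sulphur-dioxide contribution → 1.155 μm/a
  chloride contribution → 1.408 μm/a
  total first-year rate 2.563 μm/a
ISO 9223 Table 2 (carbon steel): 1.3 < 2.56 ≤ 25 μm/a ⇒ C2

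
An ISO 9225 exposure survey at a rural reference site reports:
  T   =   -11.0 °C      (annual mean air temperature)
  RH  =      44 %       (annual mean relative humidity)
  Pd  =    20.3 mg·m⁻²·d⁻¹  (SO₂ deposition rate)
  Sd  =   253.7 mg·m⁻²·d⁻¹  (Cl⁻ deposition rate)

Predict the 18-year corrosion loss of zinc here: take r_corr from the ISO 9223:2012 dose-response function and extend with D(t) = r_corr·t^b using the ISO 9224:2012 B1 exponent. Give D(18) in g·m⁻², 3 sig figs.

zinc: T≤10 °C ⇒ hinge +0.038·(-11.0−10) = -0.7980
  sulphur-dioxide contribution → 0.1653 μm/a
  chloride contribution → 0.2292 μm/a
  ⇒ r_corr(zinc) = 0.3946 μm/a
ISO 9224: D(t) = r_corr · t^b with b = 0.813 (zinc, B1)
  D(18) = 0.3946 × 18^0.813 = 0.3946 × 10.48 = 4.137 μm
  Mass loss = 4.137 μm × 7.14 g/cm³ = 29.54 g·m⁻²

D(18) = 29.5 g·m⁻²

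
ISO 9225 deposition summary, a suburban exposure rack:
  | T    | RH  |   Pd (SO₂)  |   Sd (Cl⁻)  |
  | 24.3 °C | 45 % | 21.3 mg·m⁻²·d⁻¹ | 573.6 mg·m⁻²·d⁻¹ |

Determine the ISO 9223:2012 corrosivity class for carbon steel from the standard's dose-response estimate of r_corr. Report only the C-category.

carbon steel: temperature factor f = -0.054·(14.3) = -0.7722
  sulphur-dioxide contribution → 9.868 μm/a
  chloride contribution → 61.09 μm/a
  total first-year rate 70.96 μm/a
Category bounds: 50…80 μm/a bracket r_corr ⇒ C4

C4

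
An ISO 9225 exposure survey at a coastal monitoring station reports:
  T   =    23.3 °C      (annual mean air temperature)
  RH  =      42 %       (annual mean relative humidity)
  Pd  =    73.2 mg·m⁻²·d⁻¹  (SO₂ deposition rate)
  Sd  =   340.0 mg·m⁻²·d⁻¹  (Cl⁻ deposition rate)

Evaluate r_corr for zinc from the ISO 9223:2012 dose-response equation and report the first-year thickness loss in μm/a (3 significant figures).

zinc: T>10 °C ⇒ hinge -0.071·(23.3−10) = -0.9443
  SO₂ term: 0.0129·73.2^0.44·exp(0.046·42-0.9443) = 0.229
  Cl⁻ term: 0.0175·340.0^0.57·exp(0.008·42+0.085·23.3) = 4.921
  sum: 0.229 + 4.921 → r_corr = 5.15 μm/a

r_corr = 5.15 μm/a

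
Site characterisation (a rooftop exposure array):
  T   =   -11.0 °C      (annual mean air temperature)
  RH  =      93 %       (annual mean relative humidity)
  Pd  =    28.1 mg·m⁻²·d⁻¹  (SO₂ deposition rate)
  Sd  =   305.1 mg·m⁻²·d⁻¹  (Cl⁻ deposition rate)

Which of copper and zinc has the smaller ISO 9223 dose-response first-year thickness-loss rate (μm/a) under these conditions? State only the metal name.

copper

copper: T≤10 °C ⇒ hinge +0.126·(-11.0−10) = -2.6460
  Pd branch = 0.0053·Pd^0.26·e^(0.059·RH+f) = 0.2162 μm/a
  Sd branch = 0.01025·Sd^0.27·e^(0.036·RH+0.049·T) = 0.797 μm/a
  sum: 0.2162 + 0.797 → r_corr = 1.013 μm/a
zinc: f(T) = +0.038·(T−10) [T≤10 °C] = -0.7980
  Pd branch = 0.0129·Pd^0.44·e^(0.046·RH+f) = 1.817 μm/a
  Sd branch = 0.0175·Sd^0.57·e^(0.008·RH+0.085·T) = 0.3769 μm/a
  r_corr = 1.817 + 0.3769 = 2.194 μm/a
Ordering by μm/a: zinc (2.19) > copper (1.01)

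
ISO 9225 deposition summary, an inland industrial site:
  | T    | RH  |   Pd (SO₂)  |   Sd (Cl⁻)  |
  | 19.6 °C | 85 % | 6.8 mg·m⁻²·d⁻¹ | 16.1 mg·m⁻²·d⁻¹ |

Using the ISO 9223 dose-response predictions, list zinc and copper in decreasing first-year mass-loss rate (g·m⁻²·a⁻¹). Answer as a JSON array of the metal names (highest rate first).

zinc: f(T) = -0.071·(T−10) [T>10 °C] = -0.6816
  sulphur-dioxide contribution → 0.7568 μm/a
  chloride contribution → 0.8908 μm/a
  total first-year rate 1.648 μm/a
  mass loss = 1.648 μm/a × 7.14 g/cm³ = 11.76 g·m⁻²·a⁻¹
copper: temperature factor f = -0.080·(9.6) = -0.7680
  sulphur-dioxide contribution → 0.6098 μm/a
  chloride contribution → 1.209 μm/a
  ⇒ r_corr(copper) = 1.819 μm/a
  mass loss = 1.819 μm/a × 8.96 g/cm³ = 16.3 g·m⁻²·a⁻¹
Ordering by g·m⁻²·a⁻¹: copper (16.3) > zinc (11.8)

["copper", "zinc"]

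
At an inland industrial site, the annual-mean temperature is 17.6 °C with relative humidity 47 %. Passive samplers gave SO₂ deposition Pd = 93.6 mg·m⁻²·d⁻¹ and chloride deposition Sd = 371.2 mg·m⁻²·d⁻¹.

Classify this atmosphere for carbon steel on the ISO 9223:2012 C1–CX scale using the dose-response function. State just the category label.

C4

carbon steel: temperature factor f = -0.054·(7.6) = -0.4104
  Pd branch = 1.77·Pd^0.52·e^(0.02·RH+f) = 31.84 μm/a
  Sd branch = 0.102·Sd^0.62·e^(0.033·RH+0.04·T) = 38.11 μm/a
  r_corr = 31.84 + 38.11 = 69.96 μm/a
ISO 9223 Table 2 (carbon steel): 50 < 70 ≤ 80 μm/a ⇒ C4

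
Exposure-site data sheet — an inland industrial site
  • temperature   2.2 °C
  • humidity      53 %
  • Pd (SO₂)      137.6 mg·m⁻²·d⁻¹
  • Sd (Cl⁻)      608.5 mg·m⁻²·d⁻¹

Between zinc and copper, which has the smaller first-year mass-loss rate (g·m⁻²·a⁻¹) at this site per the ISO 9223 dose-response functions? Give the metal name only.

zinc: temperature factor f = +0.038·(-7.8) = -0.2964
  Pd branch = 0.0129·Pd^0.44·e^(0.046·RH+f) = 0.9587 μm/a
  Cl⁻ term: 0.0175·608.5^0.57·exp(0.008·53+0.085·2.2) = 1.246
  r_corr = 0.9587 + 1.246 = 2.204 μm/a
  mass loss = 2.204 μm/a × 7.14 g/cm³ = 15.74 g·m⁻²·a⁻¹
copper: T≤10 °C ⇒ hinge +0.126·(2.2−10) = -0.9828
  Pd branch = 0.0053·Pd^0.26·e^(0.059·RH+f) = 0.1628 μm/a
  Cl⁻ term: 0.01025·608.5^0.27·exp(0.036·53+0.049·2.2) = 0.4344
  r_corr = 0.1628 + 0.4344 = 0.5972 μm/a
  mass loss = 0.5972 μm/a × 8.96 g/cm³ = 5.351 g·m⁻²·a⁻¹
Ordering by g·m⁻²·a⁻¹: zinc (15.7) > copper (5.35)

copper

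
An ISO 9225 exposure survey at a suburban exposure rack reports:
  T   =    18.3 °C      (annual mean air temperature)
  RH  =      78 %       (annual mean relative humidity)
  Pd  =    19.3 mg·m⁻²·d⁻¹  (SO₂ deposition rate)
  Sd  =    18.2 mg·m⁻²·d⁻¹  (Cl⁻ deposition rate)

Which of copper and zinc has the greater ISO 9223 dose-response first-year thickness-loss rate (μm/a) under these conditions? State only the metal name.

zinc

copper: temperature factor f = -0.080·(8.3) = -0.6640
  Pd branch = 0.0053·Pd^0.26·e^(0.059·RH+f) = 0.5872 μm/a
  Sd branch = 0.01025·Sd^0.27·e^(0.036·RH+0.049·T) = 0.9117 μm/a
  r_corr = 0.5872 + 0.9117 = 1.499 μm/a
zinc: f(T) = -0.071·(T−10) [T>10 °C] = -0.5893
  Pd branch = 0.0129·Pd^0.44·e^(0.046·RH+f) = 0.9518 μm/a
  Cl⁻ term: 0.0175·18.2^0.57·exp(0.008·78+0.085·18.3) = 0.8088
  sum: 0.9518 + 0.8088 → r_corr = 1.761 μm/a
Ordering by μm/a: zinc (1.76) > copper (1.5)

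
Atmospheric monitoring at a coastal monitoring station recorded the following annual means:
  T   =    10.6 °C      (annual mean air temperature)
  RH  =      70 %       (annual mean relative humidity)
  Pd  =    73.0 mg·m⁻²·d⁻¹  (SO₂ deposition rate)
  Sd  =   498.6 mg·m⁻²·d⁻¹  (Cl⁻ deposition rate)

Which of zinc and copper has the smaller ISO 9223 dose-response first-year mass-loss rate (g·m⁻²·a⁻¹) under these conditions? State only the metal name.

zinc: f(T) = -0.071·(T−10) [T>10 °C] = -0.0426
  SO₂ term: 0.0129·73.0^0.44·exp(0.046·70-0.0426) = 2.044
  Cl⁻ term: 0.0175·498.6^0.57·exp(0.008·70+0.085·10.6) = 2.602
  sum: 2.044 + 2.602 → r_corr = 4.645 μm/a
  mass loss = 4.645 μm/a × 7.14 g/cm³ = 33.17 g·m⁻²·a⁻¹
copper: T>10 °C ⇒ hinge -0.080·(10.6−10) = -0.0480
  SO₂ term: 0.0053·73.0^0.26·exp(0.059·70-0.0480) = 0.9584
  Cl⁻ term: 0.01025·498.6^0.27·exp(0.036·70+0.049·10.6) = 1.146
  r_corr = 0.9584 + 1.146 = 2.104 μm/a
  mass loss = 2.104 μm/a × 8.96 g/cm³ = 18.85 g·m⁻²·a⁻¹
Ordering by g·m⁻²·a⁻¹: zinc (33.2) > copper (18.9)

copper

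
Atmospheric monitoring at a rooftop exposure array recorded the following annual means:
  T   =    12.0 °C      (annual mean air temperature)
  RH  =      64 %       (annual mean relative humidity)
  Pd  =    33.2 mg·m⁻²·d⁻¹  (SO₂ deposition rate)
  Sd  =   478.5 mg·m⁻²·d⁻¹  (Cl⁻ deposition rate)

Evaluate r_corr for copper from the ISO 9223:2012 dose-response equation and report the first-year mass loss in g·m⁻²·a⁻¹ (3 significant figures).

r_corr = 13.2 g·m⁻²·a⁻¹

copper: T>10 °C ⇒ hinge -0.080·(12.0−10) = -0.1600
  Pd branch = 0.0053·Pd^0.26·e^(0.059·RH+f) = 0.49 μm/a
  Cl⁻ term: 0.01025·478.5^0.27·exp(0.036·64+0.049·12.0) = 0.9778
  r_corr = 0.49 + 0.9778 = 1.468 μm/a
Convert to mass loss: 1.468 μm/a × 8.96 g/cm³ = 13.15 g·m⁻²·a⁻¹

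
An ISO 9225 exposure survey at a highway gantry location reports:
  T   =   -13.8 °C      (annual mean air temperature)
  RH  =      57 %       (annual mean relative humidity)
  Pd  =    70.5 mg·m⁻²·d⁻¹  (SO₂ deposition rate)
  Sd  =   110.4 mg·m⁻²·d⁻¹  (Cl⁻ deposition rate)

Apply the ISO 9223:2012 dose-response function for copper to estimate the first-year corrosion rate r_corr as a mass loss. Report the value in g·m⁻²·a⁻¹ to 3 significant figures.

copper: T≤10 °C ⇒ hinge +0.126·(-13.8−10) = -2.9988
  Pd branch = 0.0053·Pd^0.26·e^(0.059·RH+f) = 0.02307 μm/a
  Cl⁻ term: 0.01025·110.4^0.27·exp(0.036·57+0.049·-13.8) = 0.1445
  sum: 0.02307 + 0.1445 → r_corr = 0.1676 μm/a
Convert to mass loss: 0.1676 μm/a × 8.96 g/cm³ = 1.501 g·m⁻²·a⁻¹

r_corr = 1.50 g·m⁻²·a⁻¹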